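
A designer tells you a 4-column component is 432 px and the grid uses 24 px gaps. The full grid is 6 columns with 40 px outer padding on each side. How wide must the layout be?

Subtracting 3 gaps of 24 leaves 360 for 4 columns, so c = 90 px.
Adding margins, columns and gutters: 80 + 540 + 120 = 740 px.

740 px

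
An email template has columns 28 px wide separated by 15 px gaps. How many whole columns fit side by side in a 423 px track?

Each extra column adds 28 + 15 = 43 px.
(423 + 15) / 43 = 10.19, so 10 columns fit.

10 columns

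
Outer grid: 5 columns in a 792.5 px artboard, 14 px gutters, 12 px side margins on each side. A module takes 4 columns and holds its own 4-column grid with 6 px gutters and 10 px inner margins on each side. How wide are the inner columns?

143.5 px

Inside the margins: 792.5 − 24 = 768.5 px.
Subtracting 4 gutters of 14 leaves 712.5 for 5 columns, so c = 142.5 px.
4 columns plus 3 gutters: 570 + 42 = 612 px.
Inner content = 612 − 2·10 = 592 px.
Subtracting 3 gutters of 6 leaves 574 for 4 columns, so d = 143.5 px.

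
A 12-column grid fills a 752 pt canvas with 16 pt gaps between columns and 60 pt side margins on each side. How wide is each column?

Take off 120 pt of margins, leaving 632 pt.
Subtracting 11 gaps of 16 leaves 456 for 12 columns, so c = 38 pt.

38 pt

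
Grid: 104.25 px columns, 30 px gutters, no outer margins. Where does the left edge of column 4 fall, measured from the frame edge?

Each column+gutter stride is 134.25 px; with no margin, 3 of them is 402.75 px.

402.75 px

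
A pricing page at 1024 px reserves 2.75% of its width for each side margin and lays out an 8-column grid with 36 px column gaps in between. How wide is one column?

Each margin = 2.75% of 1024 = 28.16 px; content = 1024 − 2·28.16 = 967.68 px.
967.68 − 7·36 = 715.68; ÷8 gives c = 89.46 px.

89.46 px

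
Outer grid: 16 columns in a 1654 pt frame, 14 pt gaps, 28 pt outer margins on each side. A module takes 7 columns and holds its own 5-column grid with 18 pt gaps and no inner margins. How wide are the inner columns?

123.85 pt

Outer content = 1654 − 2·28 = 1598 pt.
1598 − 15·14 = 1388; ÷16 gives c = 86.75 pt.
7 columns plus 6 gaps: 607.25 + 84 = 691.25 pt.
691.25 − 4·18 = 619.25; ÷5 gives d = 123.85 pt.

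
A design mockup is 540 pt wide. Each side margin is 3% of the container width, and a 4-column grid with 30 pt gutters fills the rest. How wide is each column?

Each margin = 3% of 540 = 16.2 pt; content = 540 − 2·16.2 = 507.6 pt.
507.6 − 3·30 = 417.6; ÷4 gives c = 104.4 pt.

104.4 pt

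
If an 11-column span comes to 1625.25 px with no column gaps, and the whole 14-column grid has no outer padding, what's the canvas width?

2068.5 px

11c = 1625.25 → c = 147.75 px.
Summing: 2068.5 = 2068.5 px.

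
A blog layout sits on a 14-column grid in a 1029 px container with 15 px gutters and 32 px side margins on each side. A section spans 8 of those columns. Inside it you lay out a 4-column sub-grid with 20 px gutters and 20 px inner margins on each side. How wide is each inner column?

111.25 px

Subtract both margins: 1029 − 2·32 = 965 px.
14 columns + 13 gutters: 14c + 13·15 = 965.
14c = 965 − 195 = 770, so c = 55 px.
Span of 8: 8·55 + 7·15 = 440 + 105 = 545 px.
Inner content = 545 − 2·20 = 505 px.
505 − 3·20 = 445; ÷4 gives d = 111.25 px.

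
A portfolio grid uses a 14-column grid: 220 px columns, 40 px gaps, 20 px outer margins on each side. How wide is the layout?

Adding margins, columns and gutters: 40 + 3080 + 520 = 3640 px.

3640 px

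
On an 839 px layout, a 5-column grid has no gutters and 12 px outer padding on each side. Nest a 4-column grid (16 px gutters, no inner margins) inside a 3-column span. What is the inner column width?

110.25 px

Outer content = 839 − 2·12 = 815 px.
5c = 815 → c = 163 px.
With no gutters, 3 columns span 3·163 = 489 px.
Subtracting 3 gutters of 16 leaves 441 for 4 columns, so d = 110.25 px.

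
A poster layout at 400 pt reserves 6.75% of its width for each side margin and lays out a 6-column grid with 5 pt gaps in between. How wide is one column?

53.5 pt

400 × (1 − 2·6.75%) = 400 × 86.5% = 346 pt for the columns.
Subtracting 5 gaps of 5 leaves 321 for 6 columns, so c = 53.5 pt.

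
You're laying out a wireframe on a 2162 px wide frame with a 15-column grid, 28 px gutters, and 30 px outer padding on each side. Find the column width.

114 px

Content width = 2162 − 2·30 = 2102 px.
15c + 14·28 = 2102 → 15c = 1710 → c = 114 px.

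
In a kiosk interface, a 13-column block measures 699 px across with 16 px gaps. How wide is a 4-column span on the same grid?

13c + 12·16 = 699 → 13c = 507 → c = 39 px.
4-column span = 4·39 + 3·16 = 204 px.

204 px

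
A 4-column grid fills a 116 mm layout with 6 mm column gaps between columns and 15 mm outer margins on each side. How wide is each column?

Subtract both margins: 116 − 2·15 = 86 mm.
4c + 3·6 = 86 → 4c = 68 → c = 17 mm.

17 mm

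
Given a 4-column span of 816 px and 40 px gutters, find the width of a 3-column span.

4c + 3·40 = 816 → 4c = 696 → c = 174 px.
Span of 3: 3·174 + 2·40 = 522 + 80 = 602 px.

602 px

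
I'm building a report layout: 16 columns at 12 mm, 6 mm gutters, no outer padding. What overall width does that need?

Total width: 16·12 + 15·6 = 282 mm.

282 mm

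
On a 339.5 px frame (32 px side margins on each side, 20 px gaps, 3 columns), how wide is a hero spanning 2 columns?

177 px

Take off 64 px of margins, leaving 275.5 px.
3c + 2·20 = 275.5 → 3c = 235.5 → c = 78.5 px.
2 columns plus 1 gap: 157 + 20 = 177 px.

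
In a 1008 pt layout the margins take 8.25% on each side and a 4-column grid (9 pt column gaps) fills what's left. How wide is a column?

203.67 pt

Each margin = 8.25% of 1008 = 83.16 pt; content = 1008 − 2·83.16 = 841.68 pt.
4c + 3·9 = 841.68 → 4c = 814.68 → c = 203.67 pt.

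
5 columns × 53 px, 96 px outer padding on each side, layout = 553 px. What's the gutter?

Inside the margins: 553 − 192 = 361 px.
5·53 + 4g = 361 → 4g = 96 → g = 24 px.

24 px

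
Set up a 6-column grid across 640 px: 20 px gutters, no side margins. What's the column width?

Subtracting 5 gutters of 20 leaves 540 for 6 columns, so c = 90 px.

90 px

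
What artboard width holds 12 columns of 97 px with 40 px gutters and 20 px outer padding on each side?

Adding margins, columns and gutters: 40 + 1164 + 440 = 1644 px.

1644 px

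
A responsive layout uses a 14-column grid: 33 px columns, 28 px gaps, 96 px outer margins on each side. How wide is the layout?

1018 px

Layout = 2·96 + 14·33 + 13·28 = 192 + 462 + 364 = 1018 px.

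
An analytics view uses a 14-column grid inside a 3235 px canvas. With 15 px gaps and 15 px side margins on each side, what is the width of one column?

Take off 30 px of margins, leaving 3205 px.
Subtracting 13 gaps of 15 leaves 3010 for 14 columns, so c = 215 px.

215 px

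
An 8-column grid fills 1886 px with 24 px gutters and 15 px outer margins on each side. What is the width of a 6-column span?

Content width = 1886 − 2·15 = 1856 px.
8 columns + 7 gutters: 8c + 7·24 = 1856.
8c = 1856 − 168 = 1688, so c = 211 px.
Span of 6: 6·211 + 5·24 = 1266 + 120 = 1386 px.

1386 px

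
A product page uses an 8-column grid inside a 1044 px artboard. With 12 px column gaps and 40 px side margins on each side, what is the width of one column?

Subtract both margins: 1044 − 2·40 = 964 px.
8c + 7·12 = 964 → 8c = 880 → c = 110 px.

110 px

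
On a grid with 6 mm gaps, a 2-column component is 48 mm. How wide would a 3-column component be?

75 mm

Subtracting 1 gap of 6 leaves 42 for 2 columns, so c = 21 mm.
3-column span = 3·21 + 2·6 = 75 mm.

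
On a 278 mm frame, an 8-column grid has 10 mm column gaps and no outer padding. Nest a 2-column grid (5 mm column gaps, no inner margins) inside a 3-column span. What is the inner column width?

278 − 7·10 = 208; ÷8 gives c = 26 mm.
Span of 3: 3·26 + 2·10 = 78 + 20 = 98 mm.
98 − 1·5 = 93; ÷2 gives d = 46.5 mm.

46.5 mm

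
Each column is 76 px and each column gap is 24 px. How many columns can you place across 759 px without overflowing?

7 columns

7 columns: 7·76 + 6·24 = 676 px ≤ 759.
8 columns: 776 px > 759. So 7.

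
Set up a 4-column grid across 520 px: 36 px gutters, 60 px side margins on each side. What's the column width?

73 px

Content width = 520 − 2·60 = 400 px.
4c + 3·36 = 400 → 4c = 292 → c = 73 px.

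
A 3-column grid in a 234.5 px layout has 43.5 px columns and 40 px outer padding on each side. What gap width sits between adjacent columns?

12 px

Content width = 234.5 − 2·40 = 154.5 px.
3 columns take 3·43.5 = 130.5 px; remaining 24 splits into 2 gaps.
g = 24 / 2 = 12 px.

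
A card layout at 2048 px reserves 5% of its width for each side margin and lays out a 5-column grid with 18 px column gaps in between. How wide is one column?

354.24 px

Margins: 5% × 2048 = 102.4 px each, so content = 2048 − 204.8 = 1843.2 px.
5c + 4·18 = 1843.2 → 5c = 1771.2 → c = 354.24 px.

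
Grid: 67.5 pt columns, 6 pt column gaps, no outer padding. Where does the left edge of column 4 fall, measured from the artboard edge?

220.5 pt

No margin, so column 4 starts at 3·(column + gutter) = 3·73.5 = 220.5 pt.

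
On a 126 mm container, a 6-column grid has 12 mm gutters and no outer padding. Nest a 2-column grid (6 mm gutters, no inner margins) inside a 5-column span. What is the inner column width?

6 columns + 5 gutters: 6c + 5·12 = 126.
6c = 126 − 60 = 66, so c = 11 mm.
5-column span = 5·11 + 4·12 = 103 mm.
2d + 1·6 = 103 → 2d = 97 → d = 48.5 mm.

48.5 mm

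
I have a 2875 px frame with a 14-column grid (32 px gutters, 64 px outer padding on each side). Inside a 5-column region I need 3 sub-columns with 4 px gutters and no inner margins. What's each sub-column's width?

Inside the margins: 2875 − 128 = 2747 px.
14 columns + 13 gutters: 14c + 13·32 = 2747.
14c = 2747 − 416 = 2331, so c = 166.5 px.
Span of 5: 5·166.5 + 4·32 = 832.5 + 128 = 960.5 px.
3d + 2·4 = 960.5 → 3d = 952.5 → d = 317.5 px.

317.5 px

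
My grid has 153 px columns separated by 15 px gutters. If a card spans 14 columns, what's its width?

Span of 14: 14·153 + 13·15 = 2142 + 195 = 2337 px.

2337 px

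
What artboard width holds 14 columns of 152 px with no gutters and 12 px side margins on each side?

Summing: 24 + 2128 = 2152 px.

2152 px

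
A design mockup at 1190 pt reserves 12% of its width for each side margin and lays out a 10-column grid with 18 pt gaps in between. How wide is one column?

1190 × (1 − 2·12%) = 1190 × 76% = 904.4 pt for the columns.
904.4 − 9·18 = 742.4; ÷10 gives c = 74.24 pt.

74.24 pt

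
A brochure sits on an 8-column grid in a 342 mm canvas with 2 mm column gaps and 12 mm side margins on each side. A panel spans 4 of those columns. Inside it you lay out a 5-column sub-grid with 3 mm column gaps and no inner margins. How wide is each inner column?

Outer content = 342 − 2·12 = 318 mm.
8c + 7·2 = 318 → 8c = 304 → c = 38 mm.
4 columns plus 3 column gaps: 152 + 6 = 158 mm.
158 − 4·3 = 146; ÷5 gives d = 29.2 mm.

29.2 mm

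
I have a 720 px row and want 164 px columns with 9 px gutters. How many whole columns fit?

Each extra column adds 164 + 9 = 173 px.
(720 + 9) / 173 = 4.21, so 4 columns fit.

4 columns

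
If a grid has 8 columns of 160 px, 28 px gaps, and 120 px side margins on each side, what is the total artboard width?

Total width: 2·120 + 8·160 + 7·28 = 1716 px.

1716 px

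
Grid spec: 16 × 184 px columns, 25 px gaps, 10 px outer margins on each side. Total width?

3339 px

Total width: 2·10 + 16·184 + 15·25 = 3339 px.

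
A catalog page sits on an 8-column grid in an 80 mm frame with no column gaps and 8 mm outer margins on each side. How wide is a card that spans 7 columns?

Subtract both margins: 80 − 2·8 = 64 mm.
With no column gaps, each column is 64/8 = 8 mm.
With no column gaps, 7 columns span 7·8 = 56 mm.

56 mm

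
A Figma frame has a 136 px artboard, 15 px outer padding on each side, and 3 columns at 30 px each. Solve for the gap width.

8 px

Subtract both margins: 136 − 2·15 = 106 px.
3·30 + 2g = 106 → 2g = 16 → g = 8 px.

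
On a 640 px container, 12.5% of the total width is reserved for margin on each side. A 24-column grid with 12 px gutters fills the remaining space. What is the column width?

Each margin = 12.5% of 640 = 80 px; content = 640 − 2·80 = 480 px.
24 columns + 23 gutters: 24c + 23·12 = 480.
24c = 480 − 276 = 204, so c = 8.5 px.

8.5 px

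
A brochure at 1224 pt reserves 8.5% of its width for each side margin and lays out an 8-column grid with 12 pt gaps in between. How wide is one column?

116.49 pt

Each margin = 8.5% of 1224 = 104.04 pt; content = 1224 − 2·104.04 = 1015.92 pt.
1015.92 − 7·12 = 931.92; ÷8 gives c = 116.49 pt.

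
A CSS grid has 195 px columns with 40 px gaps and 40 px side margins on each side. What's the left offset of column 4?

Before column 4: the margin + 3 columns + 3 gaps.
Offset = 40 + 3·(195 + 40) = 40 + 705 = 745 px.

745 px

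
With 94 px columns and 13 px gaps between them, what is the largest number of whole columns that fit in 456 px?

Each extra column adds 94 + 13 = 107 px.
(456 + 13) / 107 = 4.38, so 4 columns fit.

4 columns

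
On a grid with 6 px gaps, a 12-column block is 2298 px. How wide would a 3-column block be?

12 columns + 11 gaps: 12c + 11·6 = 2298.
12c = 2298 − 66 = 2232, so c = 186 px.
3-column span = 3·186 + 2·6 = 570 px.

570 px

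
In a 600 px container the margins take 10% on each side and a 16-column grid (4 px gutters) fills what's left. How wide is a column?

Each margin = 10% of 600 = 60 px; content = 600 − 2·60 = 480 px.
16c + 15·4 = 480 → 16c = 420 → c = 26.25 px.

26.25 px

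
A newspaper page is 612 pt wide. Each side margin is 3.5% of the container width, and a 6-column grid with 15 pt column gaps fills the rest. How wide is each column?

82.36 pt

612 × (1 − 2·3.5%) = 612 × 93% = 569.16 pt for the columns.
6 columns + 5 column gaps: 6c + 5·15 = 569.16.
6c = 569.16 − 75 = 494.16, so c = 82.36 pt.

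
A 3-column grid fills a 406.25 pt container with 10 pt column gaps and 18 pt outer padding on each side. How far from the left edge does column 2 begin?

Subtract both margins: 406.25 − 2·18 = 370.25 pt.
Subtracting 2 column gaps of 10 leaves 350.25 for 3 columns, so c = 116.75 pt.
Before column 2: the margin + 1 column + 1 column gap.
Offset = 18 + 1·(116.75 + 10) = 18 + 126.75 = 144.75 pt.

144.75 pt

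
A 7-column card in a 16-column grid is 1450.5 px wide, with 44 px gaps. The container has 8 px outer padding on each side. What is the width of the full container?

3388 px

7c + 6·44 = 1450.5 → 7c = 1186.5 → c = 169.5 px.
Adding margins, columns and gutters: 16 + 2712 + 660 = 3388 px.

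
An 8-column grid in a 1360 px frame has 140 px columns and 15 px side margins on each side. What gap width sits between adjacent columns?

Inside the margins: 1360 − 30 = 1330 px.
8·140 + 7g = 1330 → 7g = 210 → g = 30 px.

30 px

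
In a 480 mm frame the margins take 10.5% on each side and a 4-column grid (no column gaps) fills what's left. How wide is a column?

Each margin = 10.5% of 480 = 50.4 mm; content = 480 − 2·50.4 = 379.2 mm.
4c = 379.2 → c = 94.8 mm.

94.8 mm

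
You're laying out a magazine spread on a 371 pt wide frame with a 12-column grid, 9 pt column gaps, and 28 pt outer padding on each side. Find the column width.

Content width = 371 − 2·28 = 315 pt.
315 − 11·9 = 216; ÷12 gives c = 18 pt.

18 pt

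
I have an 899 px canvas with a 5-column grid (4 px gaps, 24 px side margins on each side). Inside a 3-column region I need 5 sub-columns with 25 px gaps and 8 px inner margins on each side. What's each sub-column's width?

78.6 px

Inside the margins: 899 − 48 = 851 px.
5c + 4·4 = 851 → 5c = 835 → c = 167 px.
3-column span = 3·167 + 2·4 = 509 px.
Inner content = 509 − 2·8 = 493 px.
Subtracting 4 gaps of 25 leaves 393 for 5 columns, so d = 78.6 px.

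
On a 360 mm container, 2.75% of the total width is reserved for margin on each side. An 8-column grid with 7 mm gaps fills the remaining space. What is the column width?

Margins: 2.75% × 360 = 9.9 mm each, so content = 360 − 19.8 = 340.2 mm.
340.2 − 7·7 = 291.2; ÷8 gives c = 36.4 mm.

36.4 mm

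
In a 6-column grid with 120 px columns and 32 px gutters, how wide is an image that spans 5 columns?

728 px

5-column span = 5·120 + 4·32 = 728 px.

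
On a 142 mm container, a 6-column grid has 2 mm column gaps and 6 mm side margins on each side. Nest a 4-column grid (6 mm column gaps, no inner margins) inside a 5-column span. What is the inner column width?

Subtract both margins: 142 − 2·6 = 130 mm.
6c + 5·2 = 130 → 6c = 120 → c = 20 mm.
5-column span = 5·20 + 4·2 = 108 mm.
108 − 3·6 = 90; ÷4 gives d = 22.5 mm.

22.5 mm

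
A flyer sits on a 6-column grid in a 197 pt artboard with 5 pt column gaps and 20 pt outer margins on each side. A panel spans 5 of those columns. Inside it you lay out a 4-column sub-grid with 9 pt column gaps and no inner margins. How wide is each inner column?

Outer content = 197 − 2·20 = 157 pt.
Subtracting 5 column gaps of 5 leaves 132 for 6 columns, so c = 22 pt.
5 columns plus 4 column gaps: 110 + 20 = 130 pt.
130 − 3·9 = 103; ÷4 gives d = 25.75 pt.

25.75 pt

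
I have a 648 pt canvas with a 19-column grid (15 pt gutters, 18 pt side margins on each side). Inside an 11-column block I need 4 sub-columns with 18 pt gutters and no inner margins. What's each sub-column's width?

Outer content = 648 − 2·18 = 612 pt.
612 − 18·15 = 342; ÷19 gives c = 18 pt.
Span of 11: 11·18 + 10·15 = 198 + 150 = 348 pt.
4d + 3·18 = 348 → 4d = 294 → d = 73.5 pt.

73.5 pt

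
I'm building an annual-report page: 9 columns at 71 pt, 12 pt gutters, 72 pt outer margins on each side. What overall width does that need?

879 pt

Adding margins, columns and gutters: 144 + 639 + 96 = 879 pt.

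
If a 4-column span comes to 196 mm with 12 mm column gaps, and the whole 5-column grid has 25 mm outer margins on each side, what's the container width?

Subtracting 3 column gaps of 12 leaves 160 for 4 columns, so c = 40 mm.
Container = 2·25 + 5·40 + 4·12 = 50 + 200 + 48 = 298 mm.

298 mm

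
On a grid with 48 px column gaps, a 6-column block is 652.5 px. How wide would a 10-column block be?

1119.5 px

Subtracting 5 column gaps of 48 leaves 412.5 for 6 columns, so c = 68.75 px.
Span of 10: 10·68.75 + 9·48 = 687.5 + 432 = 1119.5 px.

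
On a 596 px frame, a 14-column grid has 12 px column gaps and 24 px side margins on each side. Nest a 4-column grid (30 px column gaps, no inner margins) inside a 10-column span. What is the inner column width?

74.5 px

Inside the margins: 596 − 48 = 548 px.
14c + 13·12 = 548 → 14c = 392 → c = 28 px.
10-column span = 10·28 + 9·12 = 388 px.
388 − 3·30 = 298; ÷4 gives d = 74.5 px.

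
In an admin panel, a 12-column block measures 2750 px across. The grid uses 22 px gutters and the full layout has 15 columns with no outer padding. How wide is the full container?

12 columns + 11 gutters: 12c + 11·22 = 2750.
12c = 2750 − 242 = 2508, so c = 209 px.
Total width: 15·209 + 14·22 = 3443 px.

3443 px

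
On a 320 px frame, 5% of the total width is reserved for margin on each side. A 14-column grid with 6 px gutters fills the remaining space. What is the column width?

15 px

Each margin = 5% of 320 = 16 px; content = 320 − 2·16 = 288 px.
Subtracting 13 gutters of 6 leaves 210 for 14 columns, so c = 15 px.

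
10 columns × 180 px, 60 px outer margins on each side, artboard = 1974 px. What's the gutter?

Inside the margins: 1974 − 120 = 1854 px.
Columns use 1800 px, leaving 54 px across 9 gutters = 6 px each.

6 px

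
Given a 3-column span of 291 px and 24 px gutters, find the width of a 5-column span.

501 px

3 columns + 2 gutters: 3c + 2·24 = 291.
3c = 291 − 48 = 243, so c = 81 px.
5 columns plus 4 gutters: 405 + 96 = 501 px.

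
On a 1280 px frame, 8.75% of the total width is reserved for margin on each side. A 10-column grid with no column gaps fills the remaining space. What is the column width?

Each margin = 8.75% of 1280 = 112 px; content = 1280 − 2·112 = 1056 px.
1056 / 10 = 105.6 px per column.

105.6 px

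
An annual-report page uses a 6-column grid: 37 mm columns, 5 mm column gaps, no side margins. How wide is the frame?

247 mm

Frame = 6·37 + 5·5 = 222 + 25 = 247 mm.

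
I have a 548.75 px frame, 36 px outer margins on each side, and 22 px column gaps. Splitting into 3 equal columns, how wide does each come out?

144.25 px

Take off 72 px of margins, leaving 476.75 px.
Subtracting 2 column gaps of 22 leaves 432.75 for 3 columns, so c = 144.25 px.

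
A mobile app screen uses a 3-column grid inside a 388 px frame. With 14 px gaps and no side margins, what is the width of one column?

120 px

388 − 2·14 = 360; ÷3 gives c = 120 px.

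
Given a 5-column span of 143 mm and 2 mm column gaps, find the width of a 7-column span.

5c + 4·2 = 143 → 5c = 135 → c = 27 mm.
Span of 7: 7·27 + 6·2 = 189 + 12 = 201 mm.

201 mm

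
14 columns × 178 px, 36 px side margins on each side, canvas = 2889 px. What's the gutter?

25 px

Take off 72 px of margins, leaving 2817 px.
14·178 + 13g = 2817 → 13g = 325 → g = 25 px.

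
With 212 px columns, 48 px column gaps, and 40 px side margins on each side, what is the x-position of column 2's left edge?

Column 2 starts at margin + 1·(column + gutter) = 40 + 1·260 = 300 px.

300 px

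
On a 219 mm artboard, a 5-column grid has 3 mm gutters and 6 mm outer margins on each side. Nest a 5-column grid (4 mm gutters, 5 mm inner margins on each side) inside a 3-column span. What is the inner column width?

19.4 mm

Subtract both margins: 219 − 2·6 = 207 mm.
Subtracting 4 gutters of 3 leaves 195 for 5 columns, so c = 39 mm.
Span of 3: 3·39 + 2·3 = 117 + 6 = 123 mm.
Inner content = 123 − 2·5 = 113 mm.
Subtracting 4 gutters of 4 leaves 97 for 5 columns, so d = 19.4 mm.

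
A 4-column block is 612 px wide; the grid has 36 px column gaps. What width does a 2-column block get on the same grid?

288 px

4 columns + 3 column gaps: 4c + 3·36 = 612.
4c = 612 − 108 = 504, so c = 126 px.
2 columns plus 1 column gap: 252 + 36 = 288 px.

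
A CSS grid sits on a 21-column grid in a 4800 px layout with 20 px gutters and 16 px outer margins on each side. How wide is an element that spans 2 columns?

Take off 32 px of margins, leaving 4768 px.
Subtracting 20 gutters of 20 leaves 4368 for 21 columns, so c = 208 px.
2-column span = 2·208 + 1·20 = 436 px.

436 px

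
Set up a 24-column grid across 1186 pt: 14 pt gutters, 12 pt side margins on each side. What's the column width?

35 pt

Take off 24 pt of margins, leaving 1162 pt.
Subtracting 23 gutters of 14 leaves 840 for 24 columns, so c = 35 pt.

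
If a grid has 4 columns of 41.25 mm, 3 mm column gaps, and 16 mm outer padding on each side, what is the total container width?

Total width: 2·16 + 4·41.25 + 3·3 = 206 mm.

206 mm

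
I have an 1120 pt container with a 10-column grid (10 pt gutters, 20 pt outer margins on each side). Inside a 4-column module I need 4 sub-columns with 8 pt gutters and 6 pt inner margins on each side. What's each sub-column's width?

Take off 40 pt of margins, leaving 1080 pt.
1080 − 9·10 = 990; ÷10 gives c = 99 pt.
Span of 4: 4·99 + 3·10 = 396 + 30 = 426 pt.
Inner content = 426 − 2·6 = 414 pt.
414 − 3·8 = 390; ÷4 gives d = 97.5 pt.

97.5 pt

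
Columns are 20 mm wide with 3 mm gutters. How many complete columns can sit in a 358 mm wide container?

15 columns

Each extra column adds 20 + 3 = 23 mm.
(358 + 3) / 23 = 15.70, so 15 columns fit.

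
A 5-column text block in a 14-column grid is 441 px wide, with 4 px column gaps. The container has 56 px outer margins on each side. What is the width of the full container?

Subtracting 4 column gaps of 4 leaves 425 for 5 columns, so c = 85 px.
Total width: 2·56 + 14·85 + 13·4 = 1354 px.

1354 px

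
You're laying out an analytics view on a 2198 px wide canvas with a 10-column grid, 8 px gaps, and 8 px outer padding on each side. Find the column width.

211 px

Subtract both margins: 2198 − 2·8 = 2182 px.
10c + 9·8 = 2182 → 10c = 2110 → c = 211 px.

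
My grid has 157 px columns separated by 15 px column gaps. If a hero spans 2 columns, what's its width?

329 px

2 columns plus 1 column gap: 314 + 15 = 329 px.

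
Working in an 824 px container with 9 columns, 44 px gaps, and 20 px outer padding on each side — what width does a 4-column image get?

Content width = 824 − 2·20 = 784 px.
9 columns + 8 gaps: 9c + 8·44 = 784.
9c = 784 − 352 = 432, so c = 48 px.
Span of 4: 4·48 + 3·44 = 192 + 132 = 324 px.

324 px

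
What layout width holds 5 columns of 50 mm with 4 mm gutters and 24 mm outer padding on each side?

Layout = 2·24 + 5·50 + 4·4 = 48 + 250 + 16 = 314 mm.

314 mm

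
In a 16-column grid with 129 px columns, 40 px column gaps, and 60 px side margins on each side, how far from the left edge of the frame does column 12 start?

Column 12 starts at margin + 11·(column + gutter) = 60 + 11·169 = 1919 px.

1919 px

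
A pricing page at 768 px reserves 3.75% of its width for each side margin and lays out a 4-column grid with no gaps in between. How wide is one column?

177.6 px

Margins: 3.75% × 768 = 28.8 px each, so content = 768 − 57.6 = 710.4 px.
710.4 / 4 = 177.6 px per column.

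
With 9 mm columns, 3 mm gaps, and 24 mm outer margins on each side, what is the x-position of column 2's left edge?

Each column+gutter stride is 12 mm; 1 of them past the 24 mm margin is 24 + 12 = 36 mm.

36 mm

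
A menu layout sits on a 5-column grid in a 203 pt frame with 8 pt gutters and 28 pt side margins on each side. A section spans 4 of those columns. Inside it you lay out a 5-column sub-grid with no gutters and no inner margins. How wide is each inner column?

23.2 pt

Subtract both margins: 203 − 2·28 = 147 pt.
Subtracting 4 gutters of 8 leaves 115 for 5 columns, so c = 23 pt.
Span of 4: 4·23 + 3·8 = 92 + 24 = 116 pt.
With no gutters, each column is 116/5 = 23.2 pt.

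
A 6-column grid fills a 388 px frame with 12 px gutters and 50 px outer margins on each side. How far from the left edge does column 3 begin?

Content = 388 − 2·50 = 288 px.
Subtracting 5 gutters of 12 leaves 228 for 6 columns, so c = 38 px.
Each column+gutter stride is 50 px; 2 of them past the 50 px margin is 50 + 100 = 150 px.

150 px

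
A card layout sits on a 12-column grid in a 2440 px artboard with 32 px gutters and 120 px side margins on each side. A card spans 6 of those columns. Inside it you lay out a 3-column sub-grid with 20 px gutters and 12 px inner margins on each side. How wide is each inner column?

Outer content = 2440 − 2·120 = 2200 px.
Subtracting 11 gutters of 32 leaves 1848 for 12 columns, so c = 154 px.
6-column span = 6·154 + 5·32 = 1084 px.
Inner content = 1084 − 2·12 = 1060 px.
Subtracting 2 gutters of 20 leaves 1020 for 3 columns, so d = 340 px.

340 px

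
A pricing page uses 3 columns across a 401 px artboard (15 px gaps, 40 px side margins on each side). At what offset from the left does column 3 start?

Subtract both margins: 401 − 2·40 = 321 px.
321 − 2·15 = 291; ÷3 gives c = 97 px.
Each column+gutter stride is 112 px; 2 of them past the 40 px margin is 40 + 224 = 264 px.

264 px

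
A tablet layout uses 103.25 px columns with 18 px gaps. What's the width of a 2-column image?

224.5 px

2-column span = 2·103.25 + 1·18 = 224.5 px.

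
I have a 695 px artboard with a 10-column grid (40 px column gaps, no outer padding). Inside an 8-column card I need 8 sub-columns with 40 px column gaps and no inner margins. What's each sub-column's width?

33.5 px

695 − 9·40 = 335; ÷10 gives c = 33.5 px.
Span of 8: 8·33.5 + 7·40 = 268 + 280 = 548 px.
8 columns + 7 column gaps: 8d + 7·40 = 548.
8d = 548 − 280 = 268, so d = 33.5 px.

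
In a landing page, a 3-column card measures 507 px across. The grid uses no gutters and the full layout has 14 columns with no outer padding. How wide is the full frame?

2366 px

507 / 3 = 169 px per column.
Summing: 2366 = 2366 px.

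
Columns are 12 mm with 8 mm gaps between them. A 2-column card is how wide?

2-column span = 2·12 + 1·8 = 32 mm.

32 mm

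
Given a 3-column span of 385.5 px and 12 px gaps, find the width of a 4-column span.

518 px

385.5 − 2·12 = 361.5; ÷3 gives c = 120.5 px.
4-column span = 4·120.5 + 3·12 = 518 px.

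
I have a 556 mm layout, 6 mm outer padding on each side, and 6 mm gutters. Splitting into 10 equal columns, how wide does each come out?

Subtract both margins: 556 − 2·6 = 544 mm.
Subtracting 9 gutters of 6 leaves 490 for 10 columns, so c = 49 mm.

49 mm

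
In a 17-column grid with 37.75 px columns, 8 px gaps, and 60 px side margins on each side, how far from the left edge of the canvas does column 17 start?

792 px

Each column+gutter stride is 45.75 px; 16 of them past the 60 px margin is 60 + 732 = 792 px.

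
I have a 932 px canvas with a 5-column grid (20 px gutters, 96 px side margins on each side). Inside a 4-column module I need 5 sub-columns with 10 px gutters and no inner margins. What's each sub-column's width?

109.6 px

Subtract both margins: 932 − 2·96 = 740 px.
5 columns + 4 gutters: 5c + 4·20 = 740.
5c = 740 − 80 = 660, so c = 132 px.
Span of 4: 4·132 + 3·20 = 528 + 60 = 588 px.
5d + 4·10 = 588 → 5d = 548 → d = 109.6 px.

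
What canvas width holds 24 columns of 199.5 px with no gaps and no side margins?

4788 px

Summing: 4788 = 4788 px.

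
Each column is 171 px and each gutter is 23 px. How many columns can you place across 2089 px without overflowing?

10 columns: 10·171 + 9·23 = 1917 px ≤ 2089.
11 columns: 2111 px > 2089. So 10.

10 columns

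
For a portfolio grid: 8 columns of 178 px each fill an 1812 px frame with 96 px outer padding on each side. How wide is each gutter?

28 px

Subtract both margins: 1812 − 2·96 = 1620 px.
8 columns take 8·178 = 1424 px; remaining 196 splits into 7 gutters.
g = 196 / 7 = 28 px.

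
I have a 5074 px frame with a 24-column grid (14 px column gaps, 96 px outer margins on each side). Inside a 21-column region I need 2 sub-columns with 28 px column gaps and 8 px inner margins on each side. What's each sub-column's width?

Take off 192 px of margins, leaving 4882 px.
4882 − 23·14 = 4560; ÷24 gives c = 190 px.
Span of 21: 21·190 + 20·14 = 3990 + 280 = 4270 px.
Inner content = 4270 − 2·8 = 4254 px.
4254 − 1·28 = 4226; ÷2 gives d = 2113 px.

2113 px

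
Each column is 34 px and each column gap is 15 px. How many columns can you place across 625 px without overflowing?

13 columns

13 columns: 13·34 + 12·15 = 622 px ≤ 625.
14 columns: 671 px > 625. So 13.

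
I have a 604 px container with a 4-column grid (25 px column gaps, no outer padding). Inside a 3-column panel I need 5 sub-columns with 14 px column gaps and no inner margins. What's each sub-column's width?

78.15 px

4 columns + 3 column gaps: 4c + 3·25 = 604.
4c = 604 − 75 = 529, so c = 132.25 px.
Span of 3: 3·132.25 + 2·25 = 396.75 + 50 = 446.75 px.
5 columns + 4 column gaps: 5d + 4·14 = 446.75.
5d = 446.75 − 56 = 390.75, so d = 78.15 px.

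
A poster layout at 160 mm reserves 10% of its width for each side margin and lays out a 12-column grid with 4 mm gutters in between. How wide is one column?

Each margin = 10% of 160 = 16 mm; content = 160 − 2·16 = 128 mm.
12c + 11·4 = 128 → 12c = 84 → c = 7 mm.

7 mm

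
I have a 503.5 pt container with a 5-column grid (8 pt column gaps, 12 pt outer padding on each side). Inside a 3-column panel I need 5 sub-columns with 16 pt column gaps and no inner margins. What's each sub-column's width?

Inside the margins: 503.5 − 24 = 479.5 pt.
5c + 4·8 = 479.5 → 5c = 447.5 → c = 89.5 pt.
3-column span = 3·89.5 + 2·8 = 284.5 pt.
284.5 − 4·16 = 220.5; ÷5 gives d = 44.1 pt.

44.1 pt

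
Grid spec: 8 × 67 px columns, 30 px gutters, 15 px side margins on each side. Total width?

776 px

Frame = 2·15 + 8·67 + 7·30 = 30 + 536 + 210 = 776 px.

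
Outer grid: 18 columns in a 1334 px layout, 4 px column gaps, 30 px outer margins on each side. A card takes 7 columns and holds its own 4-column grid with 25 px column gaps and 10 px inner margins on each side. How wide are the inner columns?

99.5 px

Outer content = 1334 − 2·30 = 1274 px.
18 columns + 17 column gaps: 18c + 17·4 = 1274.
18c = 1274 − 68 = 1206, so c = 67 px.
7 columns plus 6 column gaps: 469 + 24 = 493 px.
Inner content = 493 − 2·10 = 473 px.
4d + 3·25 = 473 → 4d = 398 → d = 99.5 px.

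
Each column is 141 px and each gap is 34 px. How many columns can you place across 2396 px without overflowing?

13 columns

k columns need k·141 + (k−1)·34 = k·175 − 34.
k·175 − 34 ≤ 2396 → k ≤ 2430 / 175 ≈ 13.89, so k = 13.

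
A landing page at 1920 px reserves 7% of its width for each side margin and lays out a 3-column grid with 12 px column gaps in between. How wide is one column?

542.4 px

1920 × (1 − 2·7%) = 1920 × 86% = 1651.2 px for the columns.
3c + 2·12 = 1651.2 → 3c = 1627.2 → c = 542.4 px.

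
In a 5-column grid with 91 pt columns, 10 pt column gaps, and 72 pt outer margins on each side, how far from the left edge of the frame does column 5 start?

476 pt

Column 5 starts at margin + 4·(column + gutter) = 72 + 4·101 = 476 pt.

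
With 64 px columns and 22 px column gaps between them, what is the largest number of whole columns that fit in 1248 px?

14 columns: 14·64 + 13·22 = 1182 px ≤ 1248.
15 columns: 1268 px > 1248. So 14.

14 columns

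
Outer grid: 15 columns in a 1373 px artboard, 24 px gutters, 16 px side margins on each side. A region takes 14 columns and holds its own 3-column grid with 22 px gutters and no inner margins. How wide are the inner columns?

402 px

Take off 32 px of margins, leaving 1341 px.
15 columns + 14 gutters: 15c + 14·24 = 1341.
15c = 1341 − 336 = 1005, so c = 67 px.
14 columns plus 13 gutters: 938 + 312 = 1250 px.
Subtracting 2 gutters of 22 leaves 1206 for 3 columns, so d = 402 px.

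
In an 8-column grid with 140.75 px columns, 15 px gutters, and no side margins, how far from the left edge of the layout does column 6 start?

No margin, so column 6 starts at 5·(column + gutter) = 5·155.75 = 778.75 px.

778.75 px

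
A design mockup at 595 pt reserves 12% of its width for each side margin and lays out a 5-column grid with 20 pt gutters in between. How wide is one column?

595 × (1 − 2·12%) = 595 × 76% = 452.2 pt for the columns.
452.2 − 4·20 = 372.2; ÷5 gives c = 74.44 pt.

74.44 pt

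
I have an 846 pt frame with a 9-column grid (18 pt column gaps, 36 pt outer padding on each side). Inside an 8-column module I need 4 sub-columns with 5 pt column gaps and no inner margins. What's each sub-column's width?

Outer content = 846 − 2·36 = 774 pt.
9c + 8·18 = 774 → 9c = 630 → c = 70 pt.
8 columns plus 7 column gaps: 560 + 126 = 686 pt.
4 columns + 3 column gaps: 4d + 3·5 = 686.
4d = 686 − 15 = 671, so d = 167.75 pt.

167.75 pt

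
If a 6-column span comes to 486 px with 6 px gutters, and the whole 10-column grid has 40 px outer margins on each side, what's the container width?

6c + 5·6 = 486 → 6c = 456 → c = 76 px.
Total width: 2·40 + 10·76 + 9·6 = 894 px.

894 px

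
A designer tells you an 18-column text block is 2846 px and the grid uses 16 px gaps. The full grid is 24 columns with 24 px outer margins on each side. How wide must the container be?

3848 px

Subtracting 17 gaps of 16 leaves 2574 for 18 columns, so c = 143 px.
Adding margins, columns and gutters: 48 + 3432 + 368 = 3848 px.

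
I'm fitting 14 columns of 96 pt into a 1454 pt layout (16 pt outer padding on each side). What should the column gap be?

Subtract both margins: 1454 − 2·16 = 1422 pt.
14·96 + 13g = 1422 → 13g = 78 → g = 6 pt.

6 pt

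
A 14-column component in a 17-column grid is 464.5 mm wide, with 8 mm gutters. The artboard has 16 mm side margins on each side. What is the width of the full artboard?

597.75 mm

Subtracting 13 gutters of 8 leaves 360.5 for 14 columns, so c = 25.75 mm.
Adding margins, columns and gutters: 32 + 437.75 + 128 = 597.75 mm.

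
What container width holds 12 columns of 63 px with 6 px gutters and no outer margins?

Total width: 12·63 + 11·6 = 822 px.

822 px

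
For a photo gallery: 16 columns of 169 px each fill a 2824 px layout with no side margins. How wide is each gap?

16 columns take 16·169 = 2704 px; remaining 120 splits into 15 gaps.
g = 120 / 15 = 8 px.

8 px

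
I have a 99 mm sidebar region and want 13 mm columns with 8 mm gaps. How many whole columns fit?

Each extra column adds 13 + 8 = 21 mm.
(99 + 8) / 21 = 5.10, so 5 columns fit.

5 columns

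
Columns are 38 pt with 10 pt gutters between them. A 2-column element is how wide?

Span of 2: 2·38 + 1·10 = 76 + 10 = 86 pt.

86 pt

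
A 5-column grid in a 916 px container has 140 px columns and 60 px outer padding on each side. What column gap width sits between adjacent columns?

24 px

Take off 120 px of margins, leaving 796 px.
Columns use 700 px, leaving 96 px across 4 column gaps = 24 px each.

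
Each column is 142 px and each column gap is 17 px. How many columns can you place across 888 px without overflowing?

5 columns

k columns need k·142 + (k−1)·17 = k·159 − 17.
k·159 − 17 ≤ 888 → k ≤ 905 / 159 ≈ 5.69, so k = 5.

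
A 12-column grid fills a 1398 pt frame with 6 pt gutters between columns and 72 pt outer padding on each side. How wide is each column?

Subtract both margins: 1398 − 2·72 = 1254 pt.
12 columns + 11 gutters: 12c + 11·6 = 1254.
12c = 1254 − 66 = 1188, so c = 99 pt.

99 pt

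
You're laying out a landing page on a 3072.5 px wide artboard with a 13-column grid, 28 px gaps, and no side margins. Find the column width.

210.5 px

13c + 12·28 = 3072.5 → 13c = 2736.5 → c = 210.5 px.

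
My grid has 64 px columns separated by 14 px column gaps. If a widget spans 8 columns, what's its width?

610 px

8 columns plus 7 column gaps: 512 + 98 = 610 px.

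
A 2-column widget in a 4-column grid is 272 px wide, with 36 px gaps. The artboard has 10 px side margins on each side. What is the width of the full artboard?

272 − 1·36 = 236; ÷2 gives c = 118 px.
Artboard = 2·10 + 4·118 + 3·36 = 20 + 472 + 108 = 600 px.

600 px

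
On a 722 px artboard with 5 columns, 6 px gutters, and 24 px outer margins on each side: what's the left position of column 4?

432 px

Subtract both margins: 722 − 2·24 = 674 px.
5 columns + 4 gutters: 5c + 4·6 = 674.
5c = 674 − 24 = 650, so c = 130 px.
Column 4 starts at margin + 3·(column + gutter) = 24 + 3·136 = 432 px.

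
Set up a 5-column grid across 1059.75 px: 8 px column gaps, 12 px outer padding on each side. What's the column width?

200.75 px

Subtract both margins: 1059.75 − 2·12 = 1035.75 px.
5 columns + 4 column gaps: 5c + 4·8 = 1035.75.
5c = 1035.75 − 32 = 1003.75, so c = 200.75 px.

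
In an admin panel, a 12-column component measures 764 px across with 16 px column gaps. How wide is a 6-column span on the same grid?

764 − 11·16 = 588; ÷12 gives c = 49 px.
Span of 6: 6·49 + 5·16 = 294 + 80 = 374 px.

374 px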